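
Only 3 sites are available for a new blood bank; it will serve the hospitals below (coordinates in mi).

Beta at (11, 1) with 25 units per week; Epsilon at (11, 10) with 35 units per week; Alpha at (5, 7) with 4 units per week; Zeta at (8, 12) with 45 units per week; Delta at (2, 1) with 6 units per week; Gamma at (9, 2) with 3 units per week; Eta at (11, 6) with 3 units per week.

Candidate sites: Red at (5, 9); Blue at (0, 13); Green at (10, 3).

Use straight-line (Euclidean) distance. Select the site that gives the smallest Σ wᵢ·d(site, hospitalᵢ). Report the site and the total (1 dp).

Total weighted distance at each candidate:
  Red (5, 9): total = 757.4
  Blue (0, 13): total = 1354.8
  Green (10, 3): total = 807.1
Minimum is at Red with total 757.4 mi.

Red, total 757.4 mi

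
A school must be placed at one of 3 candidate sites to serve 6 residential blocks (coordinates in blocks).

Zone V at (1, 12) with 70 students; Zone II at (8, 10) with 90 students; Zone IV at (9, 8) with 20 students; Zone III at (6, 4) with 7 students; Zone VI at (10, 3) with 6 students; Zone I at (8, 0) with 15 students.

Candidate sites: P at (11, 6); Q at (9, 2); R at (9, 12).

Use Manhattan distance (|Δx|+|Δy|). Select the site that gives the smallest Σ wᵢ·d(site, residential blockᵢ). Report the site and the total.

R, total 1242 blocks

Total weighted distance at each candidate:
  P (11, 6): total = 2038
  Q (9, 2): total = 2282
  R (9, 12): total = 1242
Minimum is at R with total 1242 blocks.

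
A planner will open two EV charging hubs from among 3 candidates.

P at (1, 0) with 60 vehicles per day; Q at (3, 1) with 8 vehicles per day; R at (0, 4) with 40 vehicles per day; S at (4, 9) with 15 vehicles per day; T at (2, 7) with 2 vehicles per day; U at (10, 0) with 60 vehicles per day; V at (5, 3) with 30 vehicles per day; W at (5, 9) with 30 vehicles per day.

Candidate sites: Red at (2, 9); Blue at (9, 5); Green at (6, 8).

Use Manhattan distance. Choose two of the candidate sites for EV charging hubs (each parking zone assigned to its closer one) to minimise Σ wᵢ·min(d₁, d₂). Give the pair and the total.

{Red, Blue}, total 1616

Evaluate every pair (each demand assigned to the nearer of the two):
  {Red, Blue}: total = 1616
  {Blue, Green}: total = 1915
  {Red, Green}: total = 1946
Best pair: {Red, Blue} with total 1616.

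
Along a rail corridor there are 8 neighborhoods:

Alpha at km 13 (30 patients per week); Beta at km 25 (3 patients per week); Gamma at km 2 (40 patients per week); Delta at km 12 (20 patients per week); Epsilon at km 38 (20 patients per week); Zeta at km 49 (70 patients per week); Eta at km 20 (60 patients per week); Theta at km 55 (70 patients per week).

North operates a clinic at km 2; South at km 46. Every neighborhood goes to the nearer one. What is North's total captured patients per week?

150

The indifferent point is the midpoint (2+46)/2 = 24; neighborhoods left of it (closer to North at 2) go to North, those right go to South.
  Gamma at 2 (w=40) → North
  Delta at 12 (w=20) → North
  Alpha at 13 (w=30) → North
  Eta at 20 (w=60) → North
  Beta at 25 (w=3) → South
  Epsilon at 38 (w=20) → South
  Zeta at 49 (w=70) → South
  Theta at 55 (w=70) → South
North captures 150; South captures 163.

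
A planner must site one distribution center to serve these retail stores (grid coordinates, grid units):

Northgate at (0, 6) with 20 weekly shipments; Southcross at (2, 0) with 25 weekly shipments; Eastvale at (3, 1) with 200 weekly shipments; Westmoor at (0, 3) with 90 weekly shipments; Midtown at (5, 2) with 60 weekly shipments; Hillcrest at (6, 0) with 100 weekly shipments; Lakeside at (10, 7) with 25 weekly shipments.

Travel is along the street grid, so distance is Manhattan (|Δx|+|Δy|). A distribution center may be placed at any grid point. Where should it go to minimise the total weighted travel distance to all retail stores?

(3, 1)

Manhattan distance separates: Σwᵢ(|x−xᵢ|+|y−yᵢ|) = Σwᵢ|x−xᵢ| + Σwᵢ|y−yᵢ|, so x and y are optimised independently as 1-D weighted medians.
Total weight W = 520; half = 260.
x-coordinate, sorted with cumulative weight:
  x=0 (Northgate, w=20) cum 20
  x=0 (Westmoor, w=90) cum 110
  x=2 (Southcross, w=25) cum 135
  x=3 (Eastvale, w=200) cum 335  ← median
  x=5 (Midtown, w=60) cum 395
  x=6 (Hillcrest, w=100) cum 495
  x=10 (Lakeside, w=25) cum 520
⇒ x* = 3
y-coordinate, sorted with cumulative weight:
  y=0 (Southcross, w=25) cum 25
  y=0 (Hillcrest, w=100) cum 125
  y=1 (Eastvale, w=200) cum 325  ← median
  y=2 (Midtown, w=60) cum 385
  y=3 (Westmoor, w=90) cum 475
  y=6 (Northgate, w=20) cum 495
  y=7 (Lakeside, w=25) cum 520
⇒ y* = 1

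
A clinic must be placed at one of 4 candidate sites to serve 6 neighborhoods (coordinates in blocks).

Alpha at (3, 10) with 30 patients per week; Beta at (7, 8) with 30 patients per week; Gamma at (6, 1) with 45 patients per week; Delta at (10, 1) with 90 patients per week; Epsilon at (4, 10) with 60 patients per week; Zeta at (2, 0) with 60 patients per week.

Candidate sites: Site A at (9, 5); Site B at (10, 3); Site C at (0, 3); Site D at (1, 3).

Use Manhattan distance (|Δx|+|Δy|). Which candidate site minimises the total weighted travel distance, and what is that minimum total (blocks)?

Total weighted distance at each candidate:
  Site A (9, 5): total = 2565
  Site B (10, 3): total = 2550
  Site C (0, 3): total = 3060
  Site D (1, 3): total = 2745
Minimum is at Site B with total 2550 blocks.

Site B, total 2550 blocks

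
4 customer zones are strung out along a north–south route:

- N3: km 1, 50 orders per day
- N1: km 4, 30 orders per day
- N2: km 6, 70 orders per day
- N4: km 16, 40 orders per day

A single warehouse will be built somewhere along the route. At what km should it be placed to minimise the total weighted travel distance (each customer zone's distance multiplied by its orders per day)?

For a sum of weighted absolute distances on a line, the optimum is the weighted median (not the mean). Total weight W = 190; half-weight = 95.
Sort by position and accumulate weight:
  km 1 (N3, w=50) → cum 50
  km 4 (N1, w=30) → cum 80
  km 6 (N2, w=70) → cum 150  ≥ 95 → median here
  km 16 (N4, w=40) → cum 190
Optimal location: km 6.

x = 6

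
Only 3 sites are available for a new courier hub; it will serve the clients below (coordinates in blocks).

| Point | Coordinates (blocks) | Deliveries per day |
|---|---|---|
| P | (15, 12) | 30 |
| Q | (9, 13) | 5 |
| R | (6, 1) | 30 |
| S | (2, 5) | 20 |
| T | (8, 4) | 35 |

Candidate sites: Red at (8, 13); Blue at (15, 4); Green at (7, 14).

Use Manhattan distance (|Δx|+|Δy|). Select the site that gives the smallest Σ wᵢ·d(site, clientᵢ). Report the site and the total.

Total weighted distance at each candidate:
  Red (8, 13): total = 1260
  Blue (15, 4): total = 1200
  Green (7, 14): total = 1400
Minimum is at Blue with total 1200 blocks.

Blue, total 1200 blocks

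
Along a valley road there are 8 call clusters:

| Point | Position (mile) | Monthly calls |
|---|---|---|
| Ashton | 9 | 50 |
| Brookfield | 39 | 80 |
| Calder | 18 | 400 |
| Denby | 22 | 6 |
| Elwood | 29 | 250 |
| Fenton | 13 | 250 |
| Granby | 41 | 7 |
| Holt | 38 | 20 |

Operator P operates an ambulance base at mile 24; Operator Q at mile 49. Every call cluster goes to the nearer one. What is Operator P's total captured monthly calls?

956

The indifferent point is the midpoint (24+49)/2 = 36.5; call clusters left of it (closer to Operator P at 24) go to Operator P, those right go to Operator Q.
  Ashton at 9 (w=50) → Operator P
  Fenton at 13 (w=250) → Operator P
  Calder at 18 (w=400) → Operator P
  Denby at 22 (w=6) → Operator P
  Elwood at 29 (w=250) → Operator P
  Holt at 38 (w=20) → Operator Q
  Brookfield at 39 (w=80) → Operator Q
  Granby at 41 (w=7) → Operator Q
Operator P captures 956; Operator Q captures 107.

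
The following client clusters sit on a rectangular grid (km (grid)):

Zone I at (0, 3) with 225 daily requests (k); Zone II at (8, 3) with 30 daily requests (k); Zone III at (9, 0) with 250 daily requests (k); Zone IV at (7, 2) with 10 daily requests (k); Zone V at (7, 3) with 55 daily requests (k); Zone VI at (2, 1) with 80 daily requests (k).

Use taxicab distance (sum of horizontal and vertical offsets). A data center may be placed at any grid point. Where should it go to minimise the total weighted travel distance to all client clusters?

Manhattan distance separates: Σwᵢ(|x−xᵢ|+|y−yᵢ|) = Σwᵢ|x−xᵢ| + Σwᵢ|y−yᵢ|, so x and y are optimised independently as 1-D weighted medians.
Total weight W = 650; half = 325.
x-coordinate, sorted with cumulative weight:
  x=0 (Zone I, w=225) cum 225
  x=2 (Zone VI, w=80) cum 305
  x=7 (Zone IV, w=10) cum 315
  x=7 (Zone V, w=55) cum 370  ← median
  x=8 (Zone II, w=30) cum 400
  x=9 (Zone III, w=250) cum 650
⇒ x* = 7
y-coordinate, sorted with cumulative weight:
  y=0 (Zone III, w=250) cum 250
  y=1 (Zone VI, w=80) cum 330  ← median
  y=2 (Zone IV, w=10) cum 340
  y=3 (Zone I, w=225) cum 565
  y=3 (Zone II, w=30) cum 595
  y=3 (Zone V, w=55) cum 650
⇒ y* = 1

(7, 1)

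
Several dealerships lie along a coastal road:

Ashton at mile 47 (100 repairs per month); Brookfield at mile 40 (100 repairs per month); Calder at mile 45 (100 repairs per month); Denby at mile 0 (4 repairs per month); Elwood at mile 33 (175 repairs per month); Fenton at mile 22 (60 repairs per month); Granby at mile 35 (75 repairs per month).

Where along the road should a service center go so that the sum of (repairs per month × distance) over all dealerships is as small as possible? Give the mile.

For a sum of weighted absolute distances on a line, the optimum is the weighted median (not the mean). Total weight W = 614; half-weight = 307.
Sort by position and accumulate weight:
  mile 0 (Denby, w=4) → cum 4
  mile 22 (Fenton, w=60) → cum 64
  mile 33 (Elwood, w=175) → cum 239
  mile 35 (Granby, w=75) → cum 314  ≥ 307 → median here
  mile 40 (Brookfield, w=100) → cum 414
  mile 45 (Calder, w=100) → cum 514
  mile 47 (Ashton, w=100) → cum 614
Optimal location: mile 35.

x = 35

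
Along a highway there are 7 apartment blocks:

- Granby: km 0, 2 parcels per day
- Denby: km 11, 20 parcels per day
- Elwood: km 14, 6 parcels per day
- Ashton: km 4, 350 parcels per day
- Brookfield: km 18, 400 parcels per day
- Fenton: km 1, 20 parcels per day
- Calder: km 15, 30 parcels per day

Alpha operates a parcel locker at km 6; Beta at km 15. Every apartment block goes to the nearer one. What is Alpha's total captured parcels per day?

372

The indifferent point is the midpoint (6+15)/2 = 10.5; apartment blocks left of it (closer to Alpha at 6) go to Alpha, those right go to Beta.
  Granby at 0 (w=2) → Alpha
  Fenton at 1 (w=20) → Alpha
  Ashton at 4 (w=350) → Alpha
  Denby at 11 (w=20) → Beta
  Elwood at 14 (w=6) → Beta
  Calder at 15 (w=30) → Beta
  Brookfield at 18 (w=400) → Beta
Alpha captures 372; Beta captures 456.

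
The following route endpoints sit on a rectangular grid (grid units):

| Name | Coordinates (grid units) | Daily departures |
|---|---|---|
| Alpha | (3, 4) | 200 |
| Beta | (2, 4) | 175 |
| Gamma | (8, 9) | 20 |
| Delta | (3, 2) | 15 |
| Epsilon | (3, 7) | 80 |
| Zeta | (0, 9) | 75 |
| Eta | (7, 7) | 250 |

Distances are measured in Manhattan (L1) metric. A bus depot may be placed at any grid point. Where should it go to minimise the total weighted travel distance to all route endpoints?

(3, 7)

Manhattan distance separates: Σwᵢ(|x−xᵢ|+|y−yᵢ|) = Σwᵢ|x−xᵢ| + Σwᵢ|y−yᵢ|, so x and y are optimised independently as 1-D weighted medians.
Total weight W = 815; half = 407.5.
x-coordinate, sorted with cumulative weight:
  x=0 (Zeta, w=75) cum 75
  x=2 (Beta, w=175) cum 250
  x=3 (Alpha, w=200) cum 450  ← median
  x=3 (Delta, w=15) cum 465
  x=3 (Epsilon, w=80) cum 545
  x=7 (Eta, w=250) cum 795
  x=8 (Gamma, w=20) cum 815
⇒ x* = 3
y-coordinate, sorted with cumulative weight:
  y=2 (Delta, w=15) cum 15
  y=4 (Alpha, w=200) cum 215
  y=4 (Beta, w=175) cum 390
  y=7 (Epsilon, w=80) cum 470  ← median
  y=7 (Eta, w=250) cum 720
  y=9 (Gamma, w=20) cum 740
  y=9 (Zeta, w=75) cum 815
⇒ y* = 7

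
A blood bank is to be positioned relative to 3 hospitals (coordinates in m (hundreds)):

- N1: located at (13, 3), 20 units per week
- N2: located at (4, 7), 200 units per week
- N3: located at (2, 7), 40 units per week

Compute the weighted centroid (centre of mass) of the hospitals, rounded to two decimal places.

(4.38, 6.69)

The minimiser of Σwᵢ‖p−pᵢ‖² is the weighted centroid p* = (Σwᵢpᵢ)/(Σwᵢ).
Σwᵢ = 260.
Σwᵢxᵢ = 20·13 + 200·4 + 40·2 = 1140.
Σwᵢyᵢ = 20·3 + 200·7 + 40·7 = 1740.
x* = 1140/260 = 4.38, y* = 1740/260 = 6.69.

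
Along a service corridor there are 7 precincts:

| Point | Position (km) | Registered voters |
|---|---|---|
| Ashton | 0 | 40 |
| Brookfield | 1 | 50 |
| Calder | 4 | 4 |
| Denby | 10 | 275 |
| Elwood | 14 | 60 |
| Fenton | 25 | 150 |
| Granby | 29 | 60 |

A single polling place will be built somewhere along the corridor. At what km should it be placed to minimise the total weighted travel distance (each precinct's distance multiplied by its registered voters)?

For a sum of weighted absolute distances on a line, the optimum is the weighted median (not the mean). Total weight W = 639; half-weight = 319.5.
Sort by position and accumulate weight:
  km 0 (Ashton, w=40) → cum 40
  km 1 (Brookfield, w=50) → cum 90
  km 4 (Calder, w=4) → cum 94
  km 10 (Denby, w=275) → cum 369  ≥ 319.5 → median here
  km 14 (Elwood, w=60) → cum 429
  km 25 (Fenton, w=150) → cum 579
  km 29 (Granby, w=60) → cum 639
Optimal location: km 10.

x = 10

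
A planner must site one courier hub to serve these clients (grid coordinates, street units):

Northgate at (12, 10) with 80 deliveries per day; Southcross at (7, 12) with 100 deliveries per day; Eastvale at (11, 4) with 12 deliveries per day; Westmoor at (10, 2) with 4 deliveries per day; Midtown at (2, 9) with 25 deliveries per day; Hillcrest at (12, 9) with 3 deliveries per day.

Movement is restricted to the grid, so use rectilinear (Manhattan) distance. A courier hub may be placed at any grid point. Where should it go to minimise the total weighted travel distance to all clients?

Manhattan distance separates: Σwᵢ(|x−xᵢ|+|y−yᵢ|) = Σwᵢ|x−xᵢ| + Σwᵢ|y−yᵢ|, so x and y are optimised independently as 1-D weighted medians.
Total weight W = 224; half = 112.
x-coordinate, sorted with cumulative weight:
  x=2 (Midtown, w=25) cum 25
  x=7 (Southcross, w=100) cum 125  ← median
  x=10 (Westmoor, w=4) cum 129
  x=11 (Eastvale, w=12) cum 141
  x=12 (Northgate, w=80) cum 221
  x=12 (Hillcrest, w=3) cum 224
⇒ x* = 7
y-coordinate, sorted with cumulative weight:
  y=2 (Westmoor, w=4) cum 4
  y=4 (Eastvale, w=12) cum 16
  y=9 (Midtown, w=25) cum 41
  y=9 (Hillcrest, w=3) cum 44
  y=10 (Northgate, w=80) cum 124  ← median
  y=12 (Southcross, w=100) cum 224
⇒ y* = 10

(7, 10)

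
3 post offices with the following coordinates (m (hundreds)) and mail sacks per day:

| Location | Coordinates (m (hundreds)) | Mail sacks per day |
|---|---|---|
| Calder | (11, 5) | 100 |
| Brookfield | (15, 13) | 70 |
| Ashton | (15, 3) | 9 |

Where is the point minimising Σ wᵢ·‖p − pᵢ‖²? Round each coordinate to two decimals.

The minimiser of Σwᵢ‖p−pᵢ‖² is the weighted centroid p* = (Σwᵢpᵢ)/(Σwᵢ).
Σwᵢ = 179.
Σwᵢxᵢ = 100·11 + 70·15 + 9·15 = 2285.
Σwᵢyᵢ = 100·5 + 70·13 + 9·3 = 1437.
x* = 2285/179 = 12.77, y* = 1437/179 = 8.03.

(12.77, 8.03)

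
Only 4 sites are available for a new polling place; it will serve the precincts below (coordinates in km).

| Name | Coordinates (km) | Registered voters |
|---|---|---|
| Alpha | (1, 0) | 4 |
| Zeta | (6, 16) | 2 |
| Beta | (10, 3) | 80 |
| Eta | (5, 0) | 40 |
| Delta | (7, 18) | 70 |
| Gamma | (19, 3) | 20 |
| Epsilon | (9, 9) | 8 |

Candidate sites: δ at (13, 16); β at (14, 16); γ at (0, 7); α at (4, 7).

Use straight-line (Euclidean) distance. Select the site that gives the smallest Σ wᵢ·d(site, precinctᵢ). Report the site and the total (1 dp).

α, total 2060.3 km

Total weighted distance at each candidate:
  δ (13, 16): total = 2670.4
  β (14, 16): total = 2777.9
  γ (0, 7): total = 2630.4
  α (4, 7): total = 2060.3
Minimum is at α with total 2060.3 km.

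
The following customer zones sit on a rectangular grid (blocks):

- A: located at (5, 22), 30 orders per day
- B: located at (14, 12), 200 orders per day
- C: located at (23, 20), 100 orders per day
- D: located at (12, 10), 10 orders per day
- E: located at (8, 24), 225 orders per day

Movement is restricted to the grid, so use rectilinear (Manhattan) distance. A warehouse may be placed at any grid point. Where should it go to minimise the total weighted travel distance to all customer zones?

(14, 20)

Manhattan distance separates: Σwᵢ(|x−xᵢ|+|y−yᵢ|) = Σwᵢ|x−xᵢ| + Σwᵢ|y−yᵢ|, so x and y are optimised independently as 1-D weighted medians.
Total weight W = 565; half = 282.5.
x-coordinate, sorted with cumulative weight:
  x=5 (A, w=30) cum 30
  x=8 (E, w=225) cum 255
  x=12 (D, w=10) cum 265
  x=14 (B, w=200) cum 465  ← median
  x=23 (C, w=100) cum 565
⇒ x* = 14
y-coordinate, sorted with cumulative weight:
  y=10 (D, w=10) cum 10
  y=12 (B, w=200) cum 210
  y=20 (C, w=100) cum 310  ← median
  y=22 (A, w=30) cum 340
  y=24 (E, w=225) cum 565
⇒ y* = 20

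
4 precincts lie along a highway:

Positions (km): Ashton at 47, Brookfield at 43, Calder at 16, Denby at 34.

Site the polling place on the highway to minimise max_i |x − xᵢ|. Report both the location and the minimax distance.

The 1-center on a line is the midpoint of the two extreme points: leftmost at 16, rightmost at 47.
Optimal location = (16 + 47)/2 = 31.5; maximum distance = (47 − 16)/2 = 15.5.

location 31.5, max distance 15.5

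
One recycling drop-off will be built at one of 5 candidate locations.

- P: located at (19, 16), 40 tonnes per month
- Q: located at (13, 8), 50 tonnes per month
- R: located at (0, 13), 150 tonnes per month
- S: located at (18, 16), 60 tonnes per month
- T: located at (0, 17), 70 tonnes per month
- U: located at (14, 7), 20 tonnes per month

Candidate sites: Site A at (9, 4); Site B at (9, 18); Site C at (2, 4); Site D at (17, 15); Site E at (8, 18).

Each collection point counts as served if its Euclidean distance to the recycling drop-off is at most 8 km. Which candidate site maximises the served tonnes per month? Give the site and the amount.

Coverage radius r = 8 km; a point is covered iff (Δx)²+(Δy)² ≤ 8² = 64.
  Site A (9, 4): covers {Q, U} → 70
  Site B (9, 18): covers {none} → 0
  Site C (2, 4): covers {none} → 0
  Site D (17, 15): covers {P, S} → 100
  Site E (8, 18): covers {none} → 0
Maximum coverage at Site D: 100 tonnes per month.

Site D, covering 100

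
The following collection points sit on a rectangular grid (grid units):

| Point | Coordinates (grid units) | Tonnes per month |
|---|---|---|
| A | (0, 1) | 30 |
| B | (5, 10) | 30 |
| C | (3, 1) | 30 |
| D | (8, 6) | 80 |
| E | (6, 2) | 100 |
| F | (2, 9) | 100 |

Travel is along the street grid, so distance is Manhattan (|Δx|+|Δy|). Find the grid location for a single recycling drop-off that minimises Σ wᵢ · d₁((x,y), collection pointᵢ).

(5, 6)

Manhattan distance separates: Σwᵢ(|x−xᵢ|+|y−yᵢ|) = Σwᵢ|x−xᵢ| + Σwᵢ|y−yᵢ|, so x and y are optimised independently as 1-D weighted medians.
Total weight W = 370; half = 185.
x-coordinate, sorted with cumulative weight:
  x=0 (A, w=30) cum 30
  x=2 (F, w=100) cum 130
  x=3 (C, w=30) cum 160
  x=5 (B, w=30) cum 190  ← median
  x=6 (E, w=100) cum 290
  x=8 (D, w=80) cum 370
⇒ x* = 5
y-coordinate, sorted with cumulative weight:
  y=1 (A, w=30) cum 30
  y=1 (C, w=30) cum 60
  y=2 (E, w=100) cum 160
  y=6 (D, w=80) cum 240  ← median
  y=9 (F, w=100) cum 340
  y=10 (B, w=30) cum 370
⇒ y* = 6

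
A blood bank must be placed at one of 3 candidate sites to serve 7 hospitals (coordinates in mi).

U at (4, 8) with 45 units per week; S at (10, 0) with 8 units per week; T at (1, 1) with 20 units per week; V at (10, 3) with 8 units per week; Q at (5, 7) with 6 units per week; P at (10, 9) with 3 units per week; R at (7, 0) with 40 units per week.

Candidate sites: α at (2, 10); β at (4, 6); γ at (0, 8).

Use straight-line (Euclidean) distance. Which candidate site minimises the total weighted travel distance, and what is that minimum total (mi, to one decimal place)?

β, total 625.1 mi

Total weighted distance at each candidate:
  α (2, 10): total = 992.7
  β (4, 6): total = 625.1
  γ (0, 8): total = 999.3
Minimum is at β with total 625.1 mi.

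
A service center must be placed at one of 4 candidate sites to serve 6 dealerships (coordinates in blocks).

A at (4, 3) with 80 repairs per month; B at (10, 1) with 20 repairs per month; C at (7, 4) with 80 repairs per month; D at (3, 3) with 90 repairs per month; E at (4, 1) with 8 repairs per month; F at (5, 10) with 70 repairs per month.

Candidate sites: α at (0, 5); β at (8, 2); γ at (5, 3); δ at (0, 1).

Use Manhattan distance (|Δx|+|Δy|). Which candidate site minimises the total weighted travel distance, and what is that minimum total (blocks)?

Total weighted distance at each candidate:
  α (0, 5): total = 2614
  β (8, 2): total = 2050
  γ (5, 3): total = 1154
  δ (0, 1): total = 2942
Minimum is at γ with total 1154 blocks.

γ, total 1154 blocks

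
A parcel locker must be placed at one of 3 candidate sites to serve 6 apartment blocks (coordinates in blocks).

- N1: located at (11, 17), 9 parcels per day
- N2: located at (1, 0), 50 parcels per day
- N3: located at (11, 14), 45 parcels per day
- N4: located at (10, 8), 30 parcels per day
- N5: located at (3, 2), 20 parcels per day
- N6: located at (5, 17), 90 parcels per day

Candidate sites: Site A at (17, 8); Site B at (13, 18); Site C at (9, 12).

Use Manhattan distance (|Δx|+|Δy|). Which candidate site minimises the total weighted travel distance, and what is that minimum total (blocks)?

Total weighted distance at each candidate:
  Site A (17, 8): total = 4375
  Site B (13, 18): total = 3517
  Site C (9, 12): total = 2523
Minimum is at Site C with total 2523 blocks.

Site C, total 2523 blocks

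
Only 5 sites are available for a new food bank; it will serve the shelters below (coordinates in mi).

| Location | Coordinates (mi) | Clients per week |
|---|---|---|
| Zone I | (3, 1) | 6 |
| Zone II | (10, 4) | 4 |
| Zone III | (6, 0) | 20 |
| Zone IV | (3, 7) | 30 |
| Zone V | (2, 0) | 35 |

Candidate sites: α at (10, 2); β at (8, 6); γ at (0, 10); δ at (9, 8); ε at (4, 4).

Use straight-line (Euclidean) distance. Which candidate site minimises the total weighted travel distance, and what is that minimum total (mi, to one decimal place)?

ε, total 383.8 mi

Total weighted distance at each candidate:
  α (10, 2): total = 686.6
  β (8, 6): total = 630.2
  γ (0, 10): total = 821.0
  δ (9, 8): total = 797.2
  ε (4, 4): total = 383.8
Minimum is at ε with total 383.8 mi.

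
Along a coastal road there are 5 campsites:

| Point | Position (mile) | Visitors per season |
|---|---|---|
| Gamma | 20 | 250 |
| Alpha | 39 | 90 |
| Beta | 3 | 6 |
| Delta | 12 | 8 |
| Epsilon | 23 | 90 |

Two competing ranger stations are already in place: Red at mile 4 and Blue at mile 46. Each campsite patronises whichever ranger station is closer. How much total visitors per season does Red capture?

354

The indifferent point is the midpoint (4+46)/2 = 25; campsites left of it (closer to Red at 4) go to Red, those right go to Blue.
  Beta at 3 (w=6) → Red
  Delta at 12 (w=8) → Red
  Gamma at 20 (w=250) → Red
  Epsilon at 23 (w=90) → Red
  Alpha at 39 (w=90) → Blue
Red captures 354; Blue captures 90.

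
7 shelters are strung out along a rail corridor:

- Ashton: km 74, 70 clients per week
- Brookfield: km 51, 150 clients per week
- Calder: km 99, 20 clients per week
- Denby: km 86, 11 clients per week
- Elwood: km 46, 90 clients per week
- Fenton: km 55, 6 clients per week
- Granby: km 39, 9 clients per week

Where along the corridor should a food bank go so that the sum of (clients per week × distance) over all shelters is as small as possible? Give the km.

For a sum of weighted absolute distances on a line, the optimum is the weighted median (not the mean). Total weight W = 356; half-weight = 178.
Sort by position and accumulate weight:
  km 39 (Granby, w=9) → cum 9
  km 46 (Elwood, w=90) → cum 99
  km 51 (Brookfield, w=150) → cum 249  ≥ 178 → median here
  km 55 (Fenton, w=6) → cum 255
  km 74 (Ashton, w=70) → cum 325
  km 86 (Denby, w=11) → cum 336
  km 99 (Calder, w=20) → cum 356
Optimal location: km 51.

x = 51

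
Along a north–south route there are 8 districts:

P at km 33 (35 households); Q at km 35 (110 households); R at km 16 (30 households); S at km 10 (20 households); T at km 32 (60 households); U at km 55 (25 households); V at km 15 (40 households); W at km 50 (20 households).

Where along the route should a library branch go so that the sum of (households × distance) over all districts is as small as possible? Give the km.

For a sum of weighted absolute distances on a line, the optimum is the weighted median (not the mean). Total weight W = 340; half-weight = 170.
Sort by position and accumulate weight:
  km 10 (S, w=20) → cum 20
  km 15 (V, w=40) → cum 60
  km 16 (R, w=30) → cum 90
  km 32 (T, w=60) → cum 150
  km 33 (P, w=35) → cum 185  ≥ 170 → median here
  km 35 (Q, w=110) → cum 295
  km 50 (W, w=20) → cum 315
  km 55 (U, w=25) → cum 340
Optimal location: km 33.

x = 33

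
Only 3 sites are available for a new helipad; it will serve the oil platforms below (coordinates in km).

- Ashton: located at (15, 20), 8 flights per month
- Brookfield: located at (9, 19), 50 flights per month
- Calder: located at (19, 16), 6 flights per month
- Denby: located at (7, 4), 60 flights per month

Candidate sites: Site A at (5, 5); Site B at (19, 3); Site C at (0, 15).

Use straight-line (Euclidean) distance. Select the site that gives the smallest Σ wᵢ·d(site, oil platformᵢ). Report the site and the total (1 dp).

Site A, total 1113.2 km

Total weighted distance at each candidate:
  Site A (5, 5): total = 1113.2
  Site B (19, 3): total = 1883.6
  Site C (0, 15): total = 1515.4
Minimum is at Site A with total 1113.2 km.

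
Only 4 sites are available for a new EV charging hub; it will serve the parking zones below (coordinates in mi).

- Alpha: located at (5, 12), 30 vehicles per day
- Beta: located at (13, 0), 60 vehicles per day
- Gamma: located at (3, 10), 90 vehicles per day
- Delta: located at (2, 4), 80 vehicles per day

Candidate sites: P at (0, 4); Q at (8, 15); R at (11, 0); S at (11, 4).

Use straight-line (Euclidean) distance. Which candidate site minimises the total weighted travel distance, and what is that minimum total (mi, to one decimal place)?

P, total 1862.8 mi

Total weighted distance at each candidate:
  P (0, 4): total = 1862.8
  Q (8, 15): total = 2714.8
  R (11, 0): total = 2463.0
  S (11, 4): total = 2188.3
Minimum is at P with total 1862.8 mi.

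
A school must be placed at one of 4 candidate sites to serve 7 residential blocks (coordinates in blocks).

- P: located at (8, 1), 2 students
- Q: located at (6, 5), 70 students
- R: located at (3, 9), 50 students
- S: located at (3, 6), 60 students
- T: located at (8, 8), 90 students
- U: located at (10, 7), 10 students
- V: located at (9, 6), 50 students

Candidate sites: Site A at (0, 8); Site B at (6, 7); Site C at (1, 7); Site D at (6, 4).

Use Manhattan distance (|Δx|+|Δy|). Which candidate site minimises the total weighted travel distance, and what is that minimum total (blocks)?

Total weighted distance at each candidate:
  Site A (0, 8): total = 2540
  Site B (6, 7): total = 1156
  Site C (1, 7): total = 2156
  Site D (6, 4): total = 1640
Minimum is at Site B with total 1156 blocks.

Site B, total 1156 blocks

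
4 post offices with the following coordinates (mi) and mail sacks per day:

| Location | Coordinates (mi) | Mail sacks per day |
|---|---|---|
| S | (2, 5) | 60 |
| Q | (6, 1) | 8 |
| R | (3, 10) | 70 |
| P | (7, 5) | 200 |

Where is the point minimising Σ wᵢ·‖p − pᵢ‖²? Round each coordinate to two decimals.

(5.26, 5.94)

The minimiser of Σwᵢ‖p−pᵢ‖² is the weighted centroid p* = (Σwᵢpᵢ)/(Σwᵢ).
Σwᵢ = 338.
Σwᵢxᵢ = 60·2 + 8·6 + 70·3 + 200·7 = 1778.
Σwᵢyᵢ = 60·5 + 8·1 + 70·10 + 200·5 = 2008.
x* = 1778/338 = 5.26, y* = 2008/338 = 5.94.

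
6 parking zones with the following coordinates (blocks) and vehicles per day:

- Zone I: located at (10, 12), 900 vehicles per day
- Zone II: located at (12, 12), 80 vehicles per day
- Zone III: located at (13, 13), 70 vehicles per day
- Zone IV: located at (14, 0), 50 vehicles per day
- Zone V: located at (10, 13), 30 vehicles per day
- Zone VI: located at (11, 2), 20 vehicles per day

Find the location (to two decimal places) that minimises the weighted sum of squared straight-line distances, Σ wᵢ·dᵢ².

(10.51, 11.39)

The minimiser of Σwᵢ‖p−pᵢ‖² is the weighted centroid p* = (Σwᵢpᵢ)/(Σwᵢ).
Σwᵢ = 1150.
Σwᵢxᵢ = 900·10 + 80·12 + 70·13 + 50·14 + 30·10 + 20·11 = 12090.
Σwᵢyᵢ = 900·12 + 80·12 + 70·13 + 50·0 + 30·13 + 20·2 = 13100.
x* = 12090/1150 = 10.51, y* = 13100/1150 = 11.39.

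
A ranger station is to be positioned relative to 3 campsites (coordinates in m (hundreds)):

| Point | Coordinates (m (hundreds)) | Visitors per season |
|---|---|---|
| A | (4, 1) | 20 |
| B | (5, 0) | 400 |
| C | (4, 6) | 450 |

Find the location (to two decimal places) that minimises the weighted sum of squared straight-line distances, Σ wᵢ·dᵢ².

The minimiser of Σwᵢ‖p−pᵢ‖² is the weighted centroid p* = (Σwᵢpᵢ)/(Σwᵢ).
Σwᵢ = 870.
Σwᵢxᵢ = 20·4 + 400·5 + 450·4 = 3880.
Σwᵢyᵢ = 20·1 + 400·0 + 450·6 = 2720.
x* = 3880/870 = 4.46, y* = 2720/870 = 3.13.

(4.46, 3.13)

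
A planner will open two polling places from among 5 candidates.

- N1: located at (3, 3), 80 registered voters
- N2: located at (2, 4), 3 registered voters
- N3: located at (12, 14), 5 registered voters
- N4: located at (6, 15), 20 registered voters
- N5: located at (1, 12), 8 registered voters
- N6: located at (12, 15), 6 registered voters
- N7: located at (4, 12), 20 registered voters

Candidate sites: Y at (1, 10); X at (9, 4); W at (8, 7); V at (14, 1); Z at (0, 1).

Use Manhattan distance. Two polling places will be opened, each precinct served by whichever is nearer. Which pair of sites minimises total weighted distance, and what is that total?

Evaluate every pair (each demand assigned to the nearer of the two):
  {Y, Z}: total = 902
  {W, Z}: total = 1018
  {Y, X}: total = 1046
  {Y, W}: total = 1184
  {X, W}: total = 1184
  {X, Z}: total = 1200
  {Y, V}: total = 1228
  {W, V}: total = 1350
  {V, Z}: total = 1382
  {X, V}: total = 1398
Best pair: {Y, Z} with total 902.

{Y, Z}, total 902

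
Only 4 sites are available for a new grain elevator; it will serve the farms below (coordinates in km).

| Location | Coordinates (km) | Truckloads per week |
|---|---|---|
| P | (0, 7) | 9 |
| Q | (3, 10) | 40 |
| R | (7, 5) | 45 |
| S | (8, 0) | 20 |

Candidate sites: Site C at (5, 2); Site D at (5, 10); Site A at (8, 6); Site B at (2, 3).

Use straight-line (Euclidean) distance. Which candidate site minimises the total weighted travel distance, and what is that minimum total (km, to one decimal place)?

Site A, total 512.3 km

Total weighted distance at each candidate:
  Site C (5, 2): total = 627.8
  Site D (5, 10): total = 583.6
  Site A (8, 6): total = 512.3
  Site B (2, 3): total = 699.6
Minimum is at Site A with total 512.3 km.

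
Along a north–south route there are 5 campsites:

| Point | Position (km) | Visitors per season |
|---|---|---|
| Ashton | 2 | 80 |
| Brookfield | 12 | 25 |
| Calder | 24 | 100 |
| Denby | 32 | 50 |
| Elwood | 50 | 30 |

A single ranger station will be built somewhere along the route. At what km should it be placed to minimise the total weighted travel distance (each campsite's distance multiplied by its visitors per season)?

For a sum of weighted absolute distances on a line, the optimum is the weighted median (not the mean). Total weight W = 285; half-weight = 142.5.
Sort by position and accumulate weight:
  km 2 (Ashton, w=80) → cum 80
  km 12 (Brookfield, w=25) → cum 105
  km 24 (Calder, w=100) → cum 205  ≥ 142.5 → median here
  km 32 (Denby, w=50) → cum 255
  km 50 (Elwood, w=30) → cum 285
Optimal location: km 24.

x = 24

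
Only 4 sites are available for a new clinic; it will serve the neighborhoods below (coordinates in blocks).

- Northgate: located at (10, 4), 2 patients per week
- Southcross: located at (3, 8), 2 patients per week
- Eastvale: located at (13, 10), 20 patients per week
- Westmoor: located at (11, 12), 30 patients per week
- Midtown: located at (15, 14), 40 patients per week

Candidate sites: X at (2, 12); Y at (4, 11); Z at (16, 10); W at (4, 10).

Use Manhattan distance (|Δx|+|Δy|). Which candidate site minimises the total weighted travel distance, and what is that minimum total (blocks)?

Total weighted distance at each candidate:
  X (2, 12): total = 1172
  Y (4, 11): total = 1034
  Z (16, 10): total = 524
  W (4, 10): total = 1080
Minimum is at Z with total 524 blocks.

Z, total 524 blocks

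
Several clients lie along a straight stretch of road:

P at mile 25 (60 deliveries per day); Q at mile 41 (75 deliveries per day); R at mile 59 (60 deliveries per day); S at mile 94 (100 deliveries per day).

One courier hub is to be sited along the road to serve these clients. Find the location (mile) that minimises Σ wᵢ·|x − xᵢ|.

For a sum of weighted absolute distances on a line, the optimum is the weighted median (not the mean). Total weight W = 295; half-weight = 147.5.
Sort by position and accumulate weight:
  mile 25 (P, w=60) → cum 60
  mile 41 (Q, w=75) → cum 135
  mile 59 (R, w=60) → cum 195  ≥ 147.5 → median here
  mile 94 (S, w=100) → cum 295
Optimal location: mile 59.

x = 59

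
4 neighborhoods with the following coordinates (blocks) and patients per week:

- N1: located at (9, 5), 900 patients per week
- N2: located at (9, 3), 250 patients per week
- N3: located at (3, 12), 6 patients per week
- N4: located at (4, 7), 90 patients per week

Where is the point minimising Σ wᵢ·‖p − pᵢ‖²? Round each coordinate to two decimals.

(8.61, 4.78)

The minimiser of Σwᵢ‖p−pᵢ‖² is the weighted centroid p* = (Σwᵢpᵢ)/(Σwᵢ).
Σwᵢ = 1246.
Σwᵢxᵢ = 900·9 + 250·9 + 6·3 + 90·4 = 10728.
Σwᵢyᵢ = 900·5 + 250·3 + 6·12 + 90·7 = 5952.
x* = 10728/1246 = 8.61, y* = 5952/1246 = 4.78.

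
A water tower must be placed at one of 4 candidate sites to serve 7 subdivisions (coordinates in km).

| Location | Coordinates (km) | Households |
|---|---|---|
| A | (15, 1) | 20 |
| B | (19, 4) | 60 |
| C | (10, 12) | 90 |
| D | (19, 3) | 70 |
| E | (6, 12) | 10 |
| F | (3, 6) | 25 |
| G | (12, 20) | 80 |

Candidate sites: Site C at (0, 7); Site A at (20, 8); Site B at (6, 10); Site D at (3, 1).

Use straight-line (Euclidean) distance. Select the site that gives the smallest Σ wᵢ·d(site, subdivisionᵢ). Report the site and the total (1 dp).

Total weighted distance at each candidate:
  Site C (0, 7): total = 5415.1
  Site A (20, 8): total = 3473.0
  Site B (6, 10): total = 3627.6
  Site D (3, 1): total = 5439.8
Minimum is at Site A with total 3473.0 km.

Site A, total 3473.0 km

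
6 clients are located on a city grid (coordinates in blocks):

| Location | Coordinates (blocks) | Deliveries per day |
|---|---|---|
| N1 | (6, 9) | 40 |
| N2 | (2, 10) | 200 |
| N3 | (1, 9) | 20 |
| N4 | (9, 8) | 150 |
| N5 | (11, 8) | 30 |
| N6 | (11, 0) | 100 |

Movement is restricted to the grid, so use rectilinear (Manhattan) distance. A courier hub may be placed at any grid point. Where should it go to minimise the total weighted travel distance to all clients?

(9, 8)

Manhattan distance separates: Σwᵢ(|x−xᵢ|+|y−yᵢ|) = Σwᵢ|x−xᵢ| + Σwᵢ|y−yᵢ|, so x and y are optimised independently as 1-D weighted medians.
Total weight W = 540; half = 270.
x-coordinate, sorted with cumulative weight:
  x=1 (N3, w=20) cum 20
  x=2 (N2, w=200) cum 220
  x=6 (N1, w=40) cum 260
  x=9 (N4, w=150) cum 410  ← median
  x=11 (N5, w=30) cum 440
  x=11 (N6, w=100) cum 540
⇒ x* = 9
y-coordinate, sorted with cumulative weight:
  y=0 (N6, w=100) cum 100
  y=8 (N4, w=150) cum 250
  y=8 (N5, w=30) cum 280  ← median
  y=9 (N1, w=40) cum 320
  y=9 (N3, w=20) cum 340
  y=10 (N2, w=200) cum 540
⇒ y* = 8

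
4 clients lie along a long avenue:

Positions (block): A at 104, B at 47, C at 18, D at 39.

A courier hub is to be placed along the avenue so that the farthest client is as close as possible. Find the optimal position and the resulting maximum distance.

location 61, max distance 43

The 1-center on a line is the midpoint of the two extreme points: leftmost at 18, rightmost at 104.
Optimal location = (18 + 104)/2 = 61; maximum distance = (104 − 18)/2 = 43.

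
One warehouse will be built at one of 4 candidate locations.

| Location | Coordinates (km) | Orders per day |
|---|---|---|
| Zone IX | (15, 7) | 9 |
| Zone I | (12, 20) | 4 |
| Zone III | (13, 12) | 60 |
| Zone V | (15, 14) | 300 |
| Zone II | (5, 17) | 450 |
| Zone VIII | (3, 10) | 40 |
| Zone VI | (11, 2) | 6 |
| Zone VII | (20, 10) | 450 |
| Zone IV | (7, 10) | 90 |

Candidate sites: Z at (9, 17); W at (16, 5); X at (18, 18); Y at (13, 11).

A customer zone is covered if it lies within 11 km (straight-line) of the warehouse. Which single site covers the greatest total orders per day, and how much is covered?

Y, covering 1409

Coverage radius r = 11 km; a point is covered iff (Δx)²+(Δy)² ≤ 11² = 121.
  Z (9, 17): covers {Zone I, Zone III, Zone V, Zone II, Zone VIII, Zone IV} → 944
  W (16, 5): covers {Zone IX, Zone III, Zone V, Zone VI, Zone VII, Zone IV} → 915
  X (18, 18): covers {Zone I, Zone III, Zone V, Zone VII} → 814
  Y (13, 11): covers {Zone IX, Zone I, Zone III, Zone V, Zone II, Zone VIII, Zone VI, Zone VII, Zone IV} → 1409
Maximum coverage at Y: 1409 orders per day.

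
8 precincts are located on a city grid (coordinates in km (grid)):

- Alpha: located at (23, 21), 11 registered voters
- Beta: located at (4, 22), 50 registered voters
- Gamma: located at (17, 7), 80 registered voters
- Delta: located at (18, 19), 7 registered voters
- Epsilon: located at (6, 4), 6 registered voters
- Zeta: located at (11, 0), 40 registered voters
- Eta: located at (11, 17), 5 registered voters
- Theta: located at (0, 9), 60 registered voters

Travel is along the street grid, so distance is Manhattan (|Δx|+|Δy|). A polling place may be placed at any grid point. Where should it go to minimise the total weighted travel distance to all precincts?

(11, 9)

Manhattan distance separates: Σwᵢ(|x−xᵢ|+|y−yᵢ|) = Σwᵢ|x−xᵢ| + Σwᵢ|y−yᵢ|, so x and y are optimised independently as 1-D weighted medians.
Total weight W = 259; half = 129.5.
x-coordinate, sorted with cumulative weight:
  x=0 (Theta, w=60) cum 60
  x=4 (Beta, w=50) cum 110
  x=6 (Epsilon, w=6) cum 116
  x=11 (Zeta, w=40) cum 156  ← median
  x=11 (Eta, w=5) cum 161
  x=17 (Gamma, w=80) cum 241
  x=18 (Delta, w=7) cum 248
  x=23 (Alpha, w=11) cum 259
⇒ x* = 11
y-coordinate, sorted with cumulative weight:
  y=0 (Zeta, w=40) cum 40
  y=4 (Epsilon, w=6) cum 46
  y=7 (Gamma, w=80) cum 126
  y=9 (Theta, w=60) cum 186  ← median
  y=17 (Eta, w=5) cum 191
  y=19 (Delta, w=7) cum 198
  y=21 (Alpha, w=11) cum 209
  y=22 (Beta, w=50) cum 259
⇒ y* = 9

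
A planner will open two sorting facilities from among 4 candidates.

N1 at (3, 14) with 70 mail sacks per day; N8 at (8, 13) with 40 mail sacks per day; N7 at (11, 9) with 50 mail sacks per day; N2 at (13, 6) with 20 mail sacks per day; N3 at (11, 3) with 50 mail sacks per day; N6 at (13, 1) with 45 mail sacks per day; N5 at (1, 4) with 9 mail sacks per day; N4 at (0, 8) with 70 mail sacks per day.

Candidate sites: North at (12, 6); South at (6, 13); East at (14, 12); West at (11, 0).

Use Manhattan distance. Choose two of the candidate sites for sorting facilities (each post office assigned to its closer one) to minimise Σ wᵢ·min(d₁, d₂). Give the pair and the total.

Evaluate every pair (each demand assigned to the nearer of the two):
  {North, South}: total = 1937
  {South, West}: total = 2151
  {South, East}: total = 2836
  {North, East}: total = 2977
  {North, West}: total = 3232
  {East, West}: total = 3301
Best pair: {North, South} with total 1937.

{North, South}, total 1937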